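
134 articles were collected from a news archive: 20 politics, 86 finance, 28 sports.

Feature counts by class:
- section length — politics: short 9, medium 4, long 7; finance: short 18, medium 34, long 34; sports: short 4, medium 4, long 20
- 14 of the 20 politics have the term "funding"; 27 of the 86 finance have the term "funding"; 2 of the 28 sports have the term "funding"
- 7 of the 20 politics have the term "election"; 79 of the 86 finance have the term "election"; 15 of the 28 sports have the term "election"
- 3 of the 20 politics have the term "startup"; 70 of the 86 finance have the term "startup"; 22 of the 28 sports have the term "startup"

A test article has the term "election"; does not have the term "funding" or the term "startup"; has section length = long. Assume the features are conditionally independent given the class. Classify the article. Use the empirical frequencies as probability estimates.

politics: (20/134) × (7/20) × (6/20) × (7/20) × (17/20) ≈ 0.00466231
finance: (86/134) × (34/86) × (59/86) × (79/86) × (16/86) ≈ 0.0297494
sports: (28/134) × (20/28) × (26/28) × (15/28) × (6/28) ≈ 0.0159099
Highest score → finance.

finance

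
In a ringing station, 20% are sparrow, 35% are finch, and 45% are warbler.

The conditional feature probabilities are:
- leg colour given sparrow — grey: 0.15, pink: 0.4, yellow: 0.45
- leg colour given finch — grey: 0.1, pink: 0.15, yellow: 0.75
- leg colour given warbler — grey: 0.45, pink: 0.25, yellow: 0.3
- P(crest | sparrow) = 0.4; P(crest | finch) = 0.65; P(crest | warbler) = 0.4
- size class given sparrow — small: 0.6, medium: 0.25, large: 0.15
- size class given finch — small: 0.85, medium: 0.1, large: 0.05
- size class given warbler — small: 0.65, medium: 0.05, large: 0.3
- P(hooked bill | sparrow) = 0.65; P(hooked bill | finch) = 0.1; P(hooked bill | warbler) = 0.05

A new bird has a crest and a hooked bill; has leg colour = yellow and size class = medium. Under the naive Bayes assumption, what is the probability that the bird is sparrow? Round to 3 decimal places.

0.761

sparrow: 0.2 × 0.45 × 0.4 × 0.25 × 0.65 = 0.00585
finch: 0.35 × 0.75 × 0.65 × 0.1 × 0.1 = 0.00170625
warbler: 0.45 × 0.3 × 0.4 × 0.05 × 0.05 = 0.000135
P(sparrow | x) = 0.00585 / 0.00769125 ≈ 0.761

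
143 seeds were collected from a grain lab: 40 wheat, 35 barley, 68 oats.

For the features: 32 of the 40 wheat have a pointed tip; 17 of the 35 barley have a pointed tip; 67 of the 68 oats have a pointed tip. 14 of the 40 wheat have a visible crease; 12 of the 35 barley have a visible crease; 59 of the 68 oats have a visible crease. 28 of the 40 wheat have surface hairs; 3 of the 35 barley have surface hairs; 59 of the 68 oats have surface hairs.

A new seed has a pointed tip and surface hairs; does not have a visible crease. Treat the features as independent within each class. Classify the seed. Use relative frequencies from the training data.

wheat: (40/143) × (32/40) × (26/40) × (28/40) ≈ 0.101818
barley: (35/143) × (17/35) × (23/35) × (3/35) ≈ 0.00669616
oats: (68/143) × (67/68) × (9/68) × (59/68) ≈ 0.0538041
Highest score → wheat.

wheat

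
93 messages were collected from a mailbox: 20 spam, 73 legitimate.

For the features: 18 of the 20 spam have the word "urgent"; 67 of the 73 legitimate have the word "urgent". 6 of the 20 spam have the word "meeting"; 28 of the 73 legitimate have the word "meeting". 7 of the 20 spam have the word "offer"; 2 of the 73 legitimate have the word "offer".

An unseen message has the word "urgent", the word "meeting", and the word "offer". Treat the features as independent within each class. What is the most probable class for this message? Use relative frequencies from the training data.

spam

spam: (20/93) × (18/20) × (6/20) × (7/20) ≈ 0.0203226
legitimate: (73/93) × (67/73) × (28/73) × (2/73) ≈ 0.00757067
Highest score → spam.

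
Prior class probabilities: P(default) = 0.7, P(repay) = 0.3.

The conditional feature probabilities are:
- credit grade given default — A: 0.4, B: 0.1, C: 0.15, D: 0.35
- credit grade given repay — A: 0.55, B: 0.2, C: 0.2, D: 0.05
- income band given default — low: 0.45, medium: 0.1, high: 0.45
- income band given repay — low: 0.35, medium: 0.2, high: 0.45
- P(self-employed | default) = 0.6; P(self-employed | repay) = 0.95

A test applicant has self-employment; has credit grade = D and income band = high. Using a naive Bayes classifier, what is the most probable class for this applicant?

default: 0.7 × 0.35 × 0.45 × 0.6 = 0.06615
repay: 0.3 × 0.05 × 0.45 × 0.95 = 0.0064125
Highest score → default.

default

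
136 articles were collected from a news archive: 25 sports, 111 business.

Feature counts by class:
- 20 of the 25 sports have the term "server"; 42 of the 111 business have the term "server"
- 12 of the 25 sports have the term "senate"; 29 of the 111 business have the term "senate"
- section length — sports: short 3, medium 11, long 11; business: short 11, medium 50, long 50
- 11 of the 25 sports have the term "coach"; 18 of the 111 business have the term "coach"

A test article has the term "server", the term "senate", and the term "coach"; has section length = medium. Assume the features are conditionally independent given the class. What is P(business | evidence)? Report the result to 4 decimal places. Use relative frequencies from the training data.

0.3013

sports: (25/136) × (20/25) × (12/25) × (11/25) × (11/25) ≈ 0.0136659
business: (111/136) × (42/111) × (29/111) × (50/111) × (18/111) ≈ 0.00589362
P(business | x) = 0.00589362 / 0.01955952 ≈ 0.3013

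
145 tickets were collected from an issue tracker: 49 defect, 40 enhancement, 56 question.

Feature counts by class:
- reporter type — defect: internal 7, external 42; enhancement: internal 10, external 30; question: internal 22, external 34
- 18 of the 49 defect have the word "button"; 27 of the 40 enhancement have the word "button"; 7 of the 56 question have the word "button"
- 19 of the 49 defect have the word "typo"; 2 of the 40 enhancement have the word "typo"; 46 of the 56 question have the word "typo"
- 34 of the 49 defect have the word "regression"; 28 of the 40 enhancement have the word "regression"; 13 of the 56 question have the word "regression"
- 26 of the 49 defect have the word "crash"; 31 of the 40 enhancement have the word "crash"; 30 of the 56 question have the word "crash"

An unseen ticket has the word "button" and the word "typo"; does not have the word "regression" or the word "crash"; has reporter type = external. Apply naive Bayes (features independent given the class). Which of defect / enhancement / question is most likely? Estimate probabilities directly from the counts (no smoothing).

question

defect: (49/145) × (42/49) × (18/49) × (19/49) × (15/49) × (23/49) ≈ 0.00592846
enhancement: (40/145) × (30/40) × (27/40) × (2/40) × (12/40) × (9/40) ≈ 0.000471336
question: (56/145) × (34/56) × (7/56) × (46/56) × (43/56) × (26/56) ≈ 0.00858334
Highest score → question.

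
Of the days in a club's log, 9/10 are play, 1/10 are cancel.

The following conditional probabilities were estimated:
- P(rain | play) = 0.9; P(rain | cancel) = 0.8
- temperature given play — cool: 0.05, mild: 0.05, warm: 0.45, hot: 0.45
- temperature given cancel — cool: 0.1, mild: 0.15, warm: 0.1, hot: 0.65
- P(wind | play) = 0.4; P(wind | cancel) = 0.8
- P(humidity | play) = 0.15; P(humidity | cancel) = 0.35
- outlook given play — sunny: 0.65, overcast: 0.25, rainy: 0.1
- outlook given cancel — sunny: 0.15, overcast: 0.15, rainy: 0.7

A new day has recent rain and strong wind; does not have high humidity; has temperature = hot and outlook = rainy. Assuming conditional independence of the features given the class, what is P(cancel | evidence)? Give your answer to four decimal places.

0.6043

play: 0.9 × 0.9 × 0.45 × 0.4 × (1−0.15) × 0.1 = 0.012393
cancel: 0.1 × 0.8 × 0.65 × 0.8 × (1−0.35) × 0.7 = 0.018928
P(cancel | x) = 0.018928 / 0.031321 ≈ 0.6043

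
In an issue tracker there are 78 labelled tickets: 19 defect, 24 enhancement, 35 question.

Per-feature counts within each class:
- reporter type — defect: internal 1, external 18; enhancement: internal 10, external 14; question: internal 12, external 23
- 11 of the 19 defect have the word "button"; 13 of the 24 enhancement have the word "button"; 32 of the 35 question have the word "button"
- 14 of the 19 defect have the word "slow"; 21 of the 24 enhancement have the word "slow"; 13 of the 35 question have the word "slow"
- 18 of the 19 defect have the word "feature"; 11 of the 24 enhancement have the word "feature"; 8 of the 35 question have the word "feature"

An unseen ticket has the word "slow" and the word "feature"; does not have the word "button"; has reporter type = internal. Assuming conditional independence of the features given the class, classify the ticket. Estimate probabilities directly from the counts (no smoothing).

enhancement

defect: (19/78) × (1/19) × (8/19) × (14/19) × (18/19) ≈ 0.00376821
enhancement: (24/78) × (10/24) × (11/24) × (21/24) × (11/24) ≈ 0.0235655
question: (35/78) × (12/35) × (3/35) × (13/35) × (8/35) ≈ 0.00111953
Highest score → enhancement.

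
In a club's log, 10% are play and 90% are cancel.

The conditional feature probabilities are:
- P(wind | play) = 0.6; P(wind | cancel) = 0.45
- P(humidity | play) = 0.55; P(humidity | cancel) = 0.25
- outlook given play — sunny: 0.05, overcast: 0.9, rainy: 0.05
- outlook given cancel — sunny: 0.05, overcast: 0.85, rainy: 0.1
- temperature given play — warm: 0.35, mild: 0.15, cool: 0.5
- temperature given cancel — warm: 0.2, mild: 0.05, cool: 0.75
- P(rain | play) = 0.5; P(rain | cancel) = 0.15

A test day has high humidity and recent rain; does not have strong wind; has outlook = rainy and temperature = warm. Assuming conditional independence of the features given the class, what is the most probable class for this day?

cancel

play: 0.1 × (1−0.6) × 0.55 × 0.05 × 0.35 × 0.5 = 0.0001925
cancel: 0.9 × (1−0.45) × 0.25 × 0.1 × 0.2 × 0.15 = 0.00037125
Highest score → cancel.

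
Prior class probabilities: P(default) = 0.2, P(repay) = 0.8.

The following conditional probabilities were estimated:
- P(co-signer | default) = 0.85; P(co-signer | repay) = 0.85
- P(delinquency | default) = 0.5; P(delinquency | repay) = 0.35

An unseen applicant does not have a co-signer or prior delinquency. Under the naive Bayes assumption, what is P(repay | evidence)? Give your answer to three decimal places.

0.839

default: 0.2 × (1−0.85) × (1−0.5) = 0.015
repay: 0.8 × (1−0.85) × (1−0.35) = 0.078
P(repay | x) = 0.078 / 0.093 ≈ 0.839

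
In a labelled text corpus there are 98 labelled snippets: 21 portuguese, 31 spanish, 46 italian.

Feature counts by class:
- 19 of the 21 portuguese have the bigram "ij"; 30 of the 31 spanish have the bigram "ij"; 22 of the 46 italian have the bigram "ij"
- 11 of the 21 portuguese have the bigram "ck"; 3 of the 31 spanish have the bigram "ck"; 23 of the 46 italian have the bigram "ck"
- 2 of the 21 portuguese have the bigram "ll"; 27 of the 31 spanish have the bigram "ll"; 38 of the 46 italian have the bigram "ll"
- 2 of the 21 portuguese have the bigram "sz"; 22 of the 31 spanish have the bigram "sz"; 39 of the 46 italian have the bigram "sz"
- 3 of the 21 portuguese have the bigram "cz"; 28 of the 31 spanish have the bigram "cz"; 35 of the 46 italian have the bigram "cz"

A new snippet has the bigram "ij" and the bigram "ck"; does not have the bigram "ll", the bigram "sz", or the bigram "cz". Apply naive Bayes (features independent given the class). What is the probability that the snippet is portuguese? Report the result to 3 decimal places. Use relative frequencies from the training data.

0.989

portuguese: (21/98) × (19/21) × (11/21) × (19/21) × (19/21) × (18/21) ≈ 0.0712562
spanish: (31/98) × (30/31) × (3/31) × (4/31) × (9/31) × (3/31) ≈ 0.000107397
italian: (46/98) × (22/46) × (23/46) × (8/46) × (7/46) × (11/46) ≈ 0.000710352
P(portuguese | x) = 0.0712562 / 0.072073949 ≈ 0.989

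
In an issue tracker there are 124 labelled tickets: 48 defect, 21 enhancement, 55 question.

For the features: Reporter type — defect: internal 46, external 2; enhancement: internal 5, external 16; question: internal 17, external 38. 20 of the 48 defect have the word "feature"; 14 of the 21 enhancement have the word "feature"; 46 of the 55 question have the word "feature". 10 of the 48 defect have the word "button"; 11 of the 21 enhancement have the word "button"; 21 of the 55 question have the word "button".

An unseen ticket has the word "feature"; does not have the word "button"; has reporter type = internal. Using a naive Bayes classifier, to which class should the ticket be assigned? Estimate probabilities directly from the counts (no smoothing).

defect

defect: (48/124) × (46/48) × (20/48) × (38/48) ≈ 0.122368
enhancement: (21/124) × (5/21) × (14/21) × (10/21) ≈ 0.0128008
question: (55/124) × (17/55) × (46/55) × (34/55) ≈ 0.0708824
Highest score → defect.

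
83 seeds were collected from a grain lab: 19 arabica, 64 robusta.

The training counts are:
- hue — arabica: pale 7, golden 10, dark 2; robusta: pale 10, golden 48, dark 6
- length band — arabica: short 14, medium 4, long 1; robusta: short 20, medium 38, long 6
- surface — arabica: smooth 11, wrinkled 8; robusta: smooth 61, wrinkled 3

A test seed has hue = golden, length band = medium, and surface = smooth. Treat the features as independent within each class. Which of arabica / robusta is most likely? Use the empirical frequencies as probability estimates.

robusta

arabica: (19/83) × (10/19) × (4/19) × (11/19) ≈ 0.0146848
robusta: (64/83) × (48/64) × (38/64) × (61/64) ≈ 0.327278
Highest score → robusta.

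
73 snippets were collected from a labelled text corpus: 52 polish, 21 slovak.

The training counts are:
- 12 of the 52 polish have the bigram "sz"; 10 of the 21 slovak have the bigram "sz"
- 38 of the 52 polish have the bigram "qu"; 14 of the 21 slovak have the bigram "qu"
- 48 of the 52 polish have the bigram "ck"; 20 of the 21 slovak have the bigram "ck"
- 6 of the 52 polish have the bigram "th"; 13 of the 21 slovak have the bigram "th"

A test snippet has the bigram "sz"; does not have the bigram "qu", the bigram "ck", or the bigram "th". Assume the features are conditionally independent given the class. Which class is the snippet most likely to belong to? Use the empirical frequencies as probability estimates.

polish

polish: (52/73) × (12/52) × (14/52) × (4/52) × (46/52) ≈ 0.00301158
slovak: (21/73) × (10/21) × (7/21) × (1/21) × (8/21) ≈ 0.000828337
Highest score → polish.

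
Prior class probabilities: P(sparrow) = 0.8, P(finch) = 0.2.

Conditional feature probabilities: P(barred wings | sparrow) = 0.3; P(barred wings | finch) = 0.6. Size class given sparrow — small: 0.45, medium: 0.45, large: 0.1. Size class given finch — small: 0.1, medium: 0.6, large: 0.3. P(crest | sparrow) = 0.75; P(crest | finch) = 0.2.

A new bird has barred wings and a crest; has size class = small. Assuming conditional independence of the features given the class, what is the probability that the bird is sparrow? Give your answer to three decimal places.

0.971

sparrow: 0.8 × 0.3 × 0.45 × 0.75 = 0.081
finch: 0.2 × 0.6 × 0.1 × 0.2 = 0.0024
P(sparrow | x) = 0.081 / 0.0834 ≈ 0.971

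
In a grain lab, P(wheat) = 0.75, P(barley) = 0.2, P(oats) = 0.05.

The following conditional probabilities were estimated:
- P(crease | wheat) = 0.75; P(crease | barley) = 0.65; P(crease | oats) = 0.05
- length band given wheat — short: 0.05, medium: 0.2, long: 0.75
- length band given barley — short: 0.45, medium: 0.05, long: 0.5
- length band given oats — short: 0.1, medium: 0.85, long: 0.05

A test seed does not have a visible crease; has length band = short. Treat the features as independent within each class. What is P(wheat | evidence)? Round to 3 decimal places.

0.205

wheat: 0.75 × (1−0.75) × 0.05 = 0.009375
barley: 0.2 × (1−0.65) × 0.45 = 0.0315
oats: 0.05 × (1−0.05) × 0.1 = 0.00475
P(wheat | x) = 0.009375 / 0.045625 ≈ 0.205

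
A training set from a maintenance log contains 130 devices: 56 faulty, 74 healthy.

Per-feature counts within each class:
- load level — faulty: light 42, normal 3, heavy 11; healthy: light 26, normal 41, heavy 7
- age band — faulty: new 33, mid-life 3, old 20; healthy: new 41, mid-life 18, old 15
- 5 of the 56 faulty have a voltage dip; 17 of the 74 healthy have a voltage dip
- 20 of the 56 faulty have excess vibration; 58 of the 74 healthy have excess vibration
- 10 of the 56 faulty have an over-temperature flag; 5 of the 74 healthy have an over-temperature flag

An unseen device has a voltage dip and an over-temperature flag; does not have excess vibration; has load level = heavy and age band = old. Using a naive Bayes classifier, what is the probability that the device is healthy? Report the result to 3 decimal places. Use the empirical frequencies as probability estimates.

0.106

faulty: (56/130) × (11/56) × (20/56) × (5/56) × (36/56) × (10/56) ≈ 0.000309742
healthy: (74/130) × (7/74) × (15/74) × (17/74) × (16/74) × (5/74) ≈ 0.0000366318
P(healthy | x) = 0.0000366318 / 0.0003463738 ≈ 0.106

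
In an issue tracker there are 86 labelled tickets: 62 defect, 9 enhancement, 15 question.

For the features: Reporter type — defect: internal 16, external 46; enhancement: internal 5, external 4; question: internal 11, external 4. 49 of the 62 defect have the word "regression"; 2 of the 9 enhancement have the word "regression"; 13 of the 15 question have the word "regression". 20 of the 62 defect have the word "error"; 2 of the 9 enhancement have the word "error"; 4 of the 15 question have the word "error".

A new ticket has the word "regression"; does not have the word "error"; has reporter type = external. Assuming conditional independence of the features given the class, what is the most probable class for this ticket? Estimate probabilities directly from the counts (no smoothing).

defect

defect: (62/86) × (46/62) × (49/62) × (42/62) ≈ 0.286366
enhancement: (9/86) × (4/9) × (2/9) × (7/9) ≈ 0.00803905
question: (15/86) × (4/15) × (13/15) × (11/15) ≈ 0.0295607
Highest score → defect.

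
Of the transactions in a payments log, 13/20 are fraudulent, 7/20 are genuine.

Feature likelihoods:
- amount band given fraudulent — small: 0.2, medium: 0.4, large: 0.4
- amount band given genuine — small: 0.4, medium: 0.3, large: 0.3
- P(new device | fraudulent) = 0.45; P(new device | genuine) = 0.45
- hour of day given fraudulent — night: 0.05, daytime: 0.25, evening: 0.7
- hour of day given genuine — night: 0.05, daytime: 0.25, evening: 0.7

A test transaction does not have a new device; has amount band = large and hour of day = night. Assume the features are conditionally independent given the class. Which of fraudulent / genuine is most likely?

fraudulent

fraudulent: 0.65 × 0.4 × (1−0.45) × 0.05 = 0.00715
genuine: 0.35 × 0.3 × (1−0.45) × 0.05 = 0.0028875
Highest score → fraudulent.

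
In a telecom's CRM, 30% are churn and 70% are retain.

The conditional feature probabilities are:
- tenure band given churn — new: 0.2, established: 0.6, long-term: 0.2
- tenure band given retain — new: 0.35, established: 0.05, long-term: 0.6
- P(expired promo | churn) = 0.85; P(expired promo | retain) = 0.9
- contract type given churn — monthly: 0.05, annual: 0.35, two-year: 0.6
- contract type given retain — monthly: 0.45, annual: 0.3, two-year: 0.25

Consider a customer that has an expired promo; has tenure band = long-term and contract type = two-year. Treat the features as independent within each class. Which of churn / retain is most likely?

churn: 0.3 × 0.2 × 0.85 × 0.6 = 0.0306
retain: 0.7 × 0.6 × 0.9 × 0.25 = 0.0945
Highest score → retain.

retain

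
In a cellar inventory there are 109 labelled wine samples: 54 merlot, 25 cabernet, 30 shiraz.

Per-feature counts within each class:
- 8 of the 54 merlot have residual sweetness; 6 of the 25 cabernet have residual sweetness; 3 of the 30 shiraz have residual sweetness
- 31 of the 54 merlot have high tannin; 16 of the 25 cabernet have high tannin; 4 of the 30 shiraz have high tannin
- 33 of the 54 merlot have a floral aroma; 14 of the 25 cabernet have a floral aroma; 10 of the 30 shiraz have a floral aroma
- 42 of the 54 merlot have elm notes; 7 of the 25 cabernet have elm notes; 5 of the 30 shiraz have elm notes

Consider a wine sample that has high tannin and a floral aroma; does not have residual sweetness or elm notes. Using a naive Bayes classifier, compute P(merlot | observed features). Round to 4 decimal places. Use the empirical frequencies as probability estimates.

merlot: (54/109) × (46/54) × (31/54) × (33/54) × (12/54) ≈ 0.0329008
cabernet: (25/109) × (19/25) × (16/25) × (14/25) × (18/25) ≈ 0.0449808
shiraz: (30/109) × (27/30) × (4/30) × (10/30) × (25/30) ≈ 0.00917431
P(merlot | x) = 0.0329008 / 0.08705591 ≈ 0.3779

0.3779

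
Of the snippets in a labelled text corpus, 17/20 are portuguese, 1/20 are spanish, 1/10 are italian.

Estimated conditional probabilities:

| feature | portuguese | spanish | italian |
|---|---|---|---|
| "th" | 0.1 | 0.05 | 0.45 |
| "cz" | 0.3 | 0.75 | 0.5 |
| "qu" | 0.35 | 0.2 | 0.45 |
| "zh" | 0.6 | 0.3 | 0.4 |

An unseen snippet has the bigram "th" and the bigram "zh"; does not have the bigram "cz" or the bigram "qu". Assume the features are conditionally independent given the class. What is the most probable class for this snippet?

portuguese

portuguese: 0.85 × 0.1 × (1−0.3) × (1−0.35) × 0.6 = 0.023205
spanish: 0.05 × 0.05 × (1−0.75) × (1−0.2) × 0.3 = 0.00015
italian: 0.1 × 0.45 × (1−0.5) × (1−0.45) × 0.4 = 0.00495
Highest score → portuguese.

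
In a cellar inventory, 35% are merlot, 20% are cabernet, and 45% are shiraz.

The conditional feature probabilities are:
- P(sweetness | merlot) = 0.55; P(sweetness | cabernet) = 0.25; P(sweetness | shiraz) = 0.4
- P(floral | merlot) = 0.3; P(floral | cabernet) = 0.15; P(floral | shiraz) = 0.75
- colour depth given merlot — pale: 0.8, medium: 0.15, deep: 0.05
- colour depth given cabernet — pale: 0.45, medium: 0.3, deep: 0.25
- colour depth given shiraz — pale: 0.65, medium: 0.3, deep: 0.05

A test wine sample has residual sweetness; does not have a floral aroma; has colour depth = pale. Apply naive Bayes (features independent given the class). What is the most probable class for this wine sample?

merlot

merlot: 0.35 × 0.55 × (1−0.3) × 0.8 = 0.1078
cabernet: 0.2 × 0.25 × (1−0.15) × 0.45 = 0.019125
shiraz: 0.45 × 0.4 × (1−0.75) × 0.65 = 0.02925
Highest score → merlot.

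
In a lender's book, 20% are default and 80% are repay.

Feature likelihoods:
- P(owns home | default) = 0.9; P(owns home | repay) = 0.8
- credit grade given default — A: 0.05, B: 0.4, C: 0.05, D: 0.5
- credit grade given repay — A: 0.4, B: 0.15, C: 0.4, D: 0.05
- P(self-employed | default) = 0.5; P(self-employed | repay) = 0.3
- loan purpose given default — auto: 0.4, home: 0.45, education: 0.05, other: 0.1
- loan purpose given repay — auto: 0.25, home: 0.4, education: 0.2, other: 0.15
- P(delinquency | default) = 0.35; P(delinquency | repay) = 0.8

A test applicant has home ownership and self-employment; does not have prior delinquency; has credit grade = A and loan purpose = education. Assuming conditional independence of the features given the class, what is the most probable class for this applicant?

repay

default: 0.2 × 0.9 × 0.05 × 0.5 × 0.05 × (1−0.35) = 0.00014625
repay: 0.8 × 0.8 × 0.4 × 0.3 × 0.2 × (1−0.8) = 0.003072
Highest score → repay.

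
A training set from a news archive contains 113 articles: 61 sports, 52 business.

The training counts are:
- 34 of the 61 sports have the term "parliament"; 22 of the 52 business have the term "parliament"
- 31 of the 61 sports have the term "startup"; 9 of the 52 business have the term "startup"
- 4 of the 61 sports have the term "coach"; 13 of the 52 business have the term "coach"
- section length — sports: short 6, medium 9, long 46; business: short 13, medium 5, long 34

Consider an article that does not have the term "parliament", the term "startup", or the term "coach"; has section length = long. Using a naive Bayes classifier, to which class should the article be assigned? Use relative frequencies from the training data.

business

sports: (61/113) × (27/61) × (30/61) × (57/61) × (46/61) ≈ 0.0828037
business: (52/113) × (30/52) × (43/52) × (39/52) × (34/52) ≈ 0.107658
Highest score → business.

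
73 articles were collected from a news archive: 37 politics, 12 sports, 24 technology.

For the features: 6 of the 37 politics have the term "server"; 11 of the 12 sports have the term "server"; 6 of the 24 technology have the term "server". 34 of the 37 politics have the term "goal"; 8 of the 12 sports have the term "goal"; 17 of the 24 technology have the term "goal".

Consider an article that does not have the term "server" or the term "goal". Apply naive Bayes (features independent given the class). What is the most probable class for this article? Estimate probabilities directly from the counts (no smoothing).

politics: (37/73) × (31/37) × (3/37) ≈ 0.0344317
sports: (12/73) × (1/12) × (4/12) ≈ 0.00456621
technology: (24/73) × (18/24) × (7/24) ≈ 0.0719178
Highest score → technology.

technology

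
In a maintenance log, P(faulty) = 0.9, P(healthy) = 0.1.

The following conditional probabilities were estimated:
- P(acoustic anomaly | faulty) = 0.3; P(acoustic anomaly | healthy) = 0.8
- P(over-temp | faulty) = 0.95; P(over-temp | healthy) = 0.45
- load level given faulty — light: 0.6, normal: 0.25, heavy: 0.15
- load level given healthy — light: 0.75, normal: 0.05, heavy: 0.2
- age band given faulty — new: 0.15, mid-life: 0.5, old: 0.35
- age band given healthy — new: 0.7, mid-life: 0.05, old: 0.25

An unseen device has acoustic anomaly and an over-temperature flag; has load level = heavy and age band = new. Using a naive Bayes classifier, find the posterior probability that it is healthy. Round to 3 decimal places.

faulty: 0.9 × 0.3 × 0.95 × 0.15 × 0.15 = 0.00577125
healthy: 0.1 × 0.8 × 0.45 × 0.2 × 0.7 = 0.00504
P(healthy | x) = 0.00504 / 0.01081125 ≈ 0.466

0.466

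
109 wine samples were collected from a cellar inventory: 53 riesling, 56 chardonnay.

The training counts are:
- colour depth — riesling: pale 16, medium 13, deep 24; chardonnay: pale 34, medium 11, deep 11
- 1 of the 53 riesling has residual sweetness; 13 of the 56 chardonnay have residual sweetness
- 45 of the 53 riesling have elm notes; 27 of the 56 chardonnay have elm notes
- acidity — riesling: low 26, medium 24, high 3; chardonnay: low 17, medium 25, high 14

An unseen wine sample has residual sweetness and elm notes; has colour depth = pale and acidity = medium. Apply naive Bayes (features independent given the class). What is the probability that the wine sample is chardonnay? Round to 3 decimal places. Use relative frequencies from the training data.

0.936

riesling: (53/109) × (16/53) × (1/53) × (45/53) × (24/53) ≈ 0.00106485
chardonnay: (56/109) × (34/56) × (13/56) × (27/56) × (25/56) ≈ 0.015586
P(chardonnay | x) = 0.015586 / 0.01665085 ≈ 0.936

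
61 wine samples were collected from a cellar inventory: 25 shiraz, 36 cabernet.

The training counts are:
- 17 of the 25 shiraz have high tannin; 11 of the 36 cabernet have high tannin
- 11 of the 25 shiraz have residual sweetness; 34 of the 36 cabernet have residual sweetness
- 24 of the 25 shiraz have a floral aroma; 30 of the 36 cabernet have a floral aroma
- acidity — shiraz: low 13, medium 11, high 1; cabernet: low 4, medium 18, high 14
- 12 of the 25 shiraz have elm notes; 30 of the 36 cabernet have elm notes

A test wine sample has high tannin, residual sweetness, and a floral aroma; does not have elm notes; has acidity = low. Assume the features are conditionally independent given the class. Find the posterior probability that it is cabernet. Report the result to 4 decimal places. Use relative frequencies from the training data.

shiraz: (25/61) × (17/25) × (11/25) × (24/25) × (13/25) × (13/25) ≈ 0.031831
cabernet: (36/61) × (11/36) × (34/36) × (30/36) × (4/36) × (6/36) ≈ 0.00262824
P(cabernet | x) = 0.00262824 / 0.03445924 ≈ 0.0763

0.0763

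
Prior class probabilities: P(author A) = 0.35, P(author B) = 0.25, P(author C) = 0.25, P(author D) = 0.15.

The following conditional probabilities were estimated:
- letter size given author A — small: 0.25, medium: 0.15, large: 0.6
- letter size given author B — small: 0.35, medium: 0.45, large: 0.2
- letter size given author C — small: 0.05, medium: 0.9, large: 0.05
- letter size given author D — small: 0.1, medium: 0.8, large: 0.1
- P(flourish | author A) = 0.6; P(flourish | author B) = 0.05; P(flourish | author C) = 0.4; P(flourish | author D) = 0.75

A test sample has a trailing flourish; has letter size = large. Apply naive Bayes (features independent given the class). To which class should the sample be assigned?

author A

author A: 0.35 × 0.6 × 0.6 = 0.126
author B: 0.25 × 0.2 × 0.05 = 0.0025
author C: 0.25 × 0.05 × 0.4 = 0.005
author D: 0.15 × 0.1 × 0.75 = 0.01125
Highest score → author A.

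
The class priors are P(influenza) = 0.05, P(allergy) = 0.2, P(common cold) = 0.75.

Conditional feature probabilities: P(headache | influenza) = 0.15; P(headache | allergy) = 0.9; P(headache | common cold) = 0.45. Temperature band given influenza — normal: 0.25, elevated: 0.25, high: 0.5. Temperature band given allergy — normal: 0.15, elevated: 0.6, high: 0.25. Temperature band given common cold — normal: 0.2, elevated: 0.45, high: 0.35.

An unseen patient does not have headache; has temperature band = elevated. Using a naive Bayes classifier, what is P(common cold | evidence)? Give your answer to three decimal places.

influenza: 0.05 × (1−0.15) × 0.25 = 0.010625
allergy: 0.2 × (1−0.9) × 0.6 = 0.012
common cold: 0.75 × (1−0.45) × 0.45 = 0.185625
P(common cold | x) = 0.185625 / 0.20825 ≈ 0.891

0.891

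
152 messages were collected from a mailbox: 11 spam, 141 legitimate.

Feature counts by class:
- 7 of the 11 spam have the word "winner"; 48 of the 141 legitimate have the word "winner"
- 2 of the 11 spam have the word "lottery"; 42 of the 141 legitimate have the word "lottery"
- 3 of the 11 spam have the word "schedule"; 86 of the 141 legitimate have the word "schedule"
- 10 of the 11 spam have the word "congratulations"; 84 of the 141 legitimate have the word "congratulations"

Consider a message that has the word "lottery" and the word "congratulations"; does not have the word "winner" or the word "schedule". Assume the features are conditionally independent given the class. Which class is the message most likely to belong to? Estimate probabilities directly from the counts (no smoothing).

legitimate

spam: (11/152) × (4/11) × (2/11) × (8/11) × (10/11) ≈ 0.00316343
legitimate: (141/152) × (93/141) × (42/141) × (55/141) × (84/141) ≈ 0.0423519
Highest score → legitimate.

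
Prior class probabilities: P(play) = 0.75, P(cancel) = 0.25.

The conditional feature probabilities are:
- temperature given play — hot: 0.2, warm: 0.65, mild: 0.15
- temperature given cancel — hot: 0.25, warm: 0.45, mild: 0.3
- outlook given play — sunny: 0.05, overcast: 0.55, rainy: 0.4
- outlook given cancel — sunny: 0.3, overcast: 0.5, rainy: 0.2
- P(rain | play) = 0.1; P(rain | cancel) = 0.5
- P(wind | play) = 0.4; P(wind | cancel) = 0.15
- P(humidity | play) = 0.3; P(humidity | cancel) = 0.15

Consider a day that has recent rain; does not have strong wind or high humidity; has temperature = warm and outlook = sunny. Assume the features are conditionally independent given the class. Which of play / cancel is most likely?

cancel

play: 0.75 × 0.65 × 0.05 × 0.1 × (1−0.4) × (1−0.3) = 0.00102375
cancel: 0.25 × 0.45 × 0.3 × 0.5 × (1−0.15) × (1−0.15) = 0.0121921875
Highest score → cancel.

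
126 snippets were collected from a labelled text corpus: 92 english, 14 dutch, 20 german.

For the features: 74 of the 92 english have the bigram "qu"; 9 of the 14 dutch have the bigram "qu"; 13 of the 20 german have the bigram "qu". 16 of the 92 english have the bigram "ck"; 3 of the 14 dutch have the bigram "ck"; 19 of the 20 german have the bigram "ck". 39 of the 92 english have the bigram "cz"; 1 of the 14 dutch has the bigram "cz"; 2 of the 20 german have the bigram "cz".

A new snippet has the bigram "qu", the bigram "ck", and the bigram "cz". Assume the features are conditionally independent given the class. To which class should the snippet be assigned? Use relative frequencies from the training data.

english

english: (92/126) × (74/92) × (16/92) × (39/92) ≈ 0.0432982
dutch: (14/126) × (9/14) × (3/14) × (1/14) ≈ 0.00109329
german: (20/126) × (13/20) × (19/20) × (2/20) ≈ 0.00980159
Highest score → english.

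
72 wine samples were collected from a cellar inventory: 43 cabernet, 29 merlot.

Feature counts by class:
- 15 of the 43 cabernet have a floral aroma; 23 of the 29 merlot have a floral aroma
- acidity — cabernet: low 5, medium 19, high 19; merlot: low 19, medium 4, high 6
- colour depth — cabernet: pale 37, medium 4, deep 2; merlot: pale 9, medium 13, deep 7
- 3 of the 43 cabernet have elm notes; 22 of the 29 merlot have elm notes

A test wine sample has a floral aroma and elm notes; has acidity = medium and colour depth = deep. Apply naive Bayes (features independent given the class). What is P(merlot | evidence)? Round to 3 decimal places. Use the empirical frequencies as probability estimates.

cabernet: (43/72) × (15/43) × (19/43) × (2/43) × (3/43) ≈ 0.000298716
merlot: (29/72) × (23/29) × (4/29) × (7/29) × (22/29) ≈ 0.0080683
P(merlot | x) = 0.0080683 / 0.008367016 ≈ 0.964

0.964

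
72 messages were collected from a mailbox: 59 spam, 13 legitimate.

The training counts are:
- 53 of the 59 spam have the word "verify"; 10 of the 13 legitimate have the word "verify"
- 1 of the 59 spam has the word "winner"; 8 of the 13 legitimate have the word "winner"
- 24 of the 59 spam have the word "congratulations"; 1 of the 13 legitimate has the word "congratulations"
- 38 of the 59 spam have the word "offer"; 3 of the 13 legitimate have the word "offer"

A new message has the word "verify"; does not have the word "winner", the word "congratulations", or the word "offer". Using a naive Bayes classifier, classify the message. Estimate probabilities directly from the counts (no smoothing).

spam: (59/72) × (53/59) × (58/59) × (35/59) × (21/59) ≈ 0.152793
legitimate: (13/72) × (10/13) × (5/13) × (12/13) × (10/13) ≈ 0.0379305
Highest score → spam.

spam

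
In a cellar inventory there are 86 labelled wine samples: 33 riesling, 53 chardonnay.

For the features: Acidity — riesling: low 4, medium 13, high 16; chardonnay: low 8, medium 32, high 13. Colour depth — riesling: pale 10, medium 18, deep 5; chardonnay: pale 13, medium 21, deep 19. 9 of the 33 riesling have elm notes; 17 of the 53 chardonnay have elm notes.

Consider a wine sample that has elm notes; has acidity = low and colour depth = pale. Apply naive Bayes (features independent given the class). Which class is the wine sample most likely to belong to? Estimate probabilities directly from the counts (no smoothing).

riesling: (33/86) × (4/33) × (10/33) × (9/33) ≈ 0.00384394
chardonnay: (53/86) × (8/53) × (13/53) × (17/53) ≈ 0.00731867
Highest score → chardonnay.

chardonnay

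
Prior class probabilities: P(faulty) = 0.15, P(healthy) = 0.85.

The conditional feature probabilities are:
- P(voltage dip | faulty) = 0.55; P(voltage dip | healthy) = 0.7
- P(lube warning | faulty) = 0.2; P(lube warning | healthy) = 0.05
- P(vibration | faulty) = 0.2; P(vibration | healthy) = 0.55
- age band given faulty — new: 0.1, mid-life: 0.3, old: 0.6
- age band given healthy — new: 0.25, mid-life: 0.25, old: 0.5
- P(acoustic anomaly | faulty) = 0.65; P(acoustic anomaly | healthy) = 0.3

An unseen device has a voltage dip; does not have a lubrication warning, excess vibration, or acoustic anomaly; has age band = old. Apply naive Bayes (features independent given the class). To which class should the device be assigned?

healthy

faulty: 0.15 × 0.55 × (1−0.2) × (1−0.2) × 0.6 × (1−0.65) = 0.011088
healthy: 0.85 × 0.7 × (1−0.05) × (1−0.55) × 0.5 × (1−0.3) = 0.089026875
Highest score → healthy.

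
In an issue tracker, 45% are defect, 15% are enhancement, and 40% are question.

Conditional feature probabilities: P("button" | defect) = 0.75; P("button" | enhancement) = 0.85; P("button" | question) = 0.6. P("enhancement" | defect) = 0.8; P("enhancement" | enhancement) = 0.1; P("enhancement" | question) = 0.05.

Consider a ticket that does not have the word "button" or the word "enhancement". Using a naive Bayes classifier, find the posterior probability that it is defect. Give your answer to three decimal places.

defect: 0.45 × (1−0.75) × (1−0.8) = 0.0225
enhancement: 0.15 × (1−0.85) × (1−0.1) = 0.02025
question: 0.4 × (1−0.6) × (1−0.05) = 0.152
P(defect | x) = 0.0225 / 0.19475 ≈ 0.116

0.116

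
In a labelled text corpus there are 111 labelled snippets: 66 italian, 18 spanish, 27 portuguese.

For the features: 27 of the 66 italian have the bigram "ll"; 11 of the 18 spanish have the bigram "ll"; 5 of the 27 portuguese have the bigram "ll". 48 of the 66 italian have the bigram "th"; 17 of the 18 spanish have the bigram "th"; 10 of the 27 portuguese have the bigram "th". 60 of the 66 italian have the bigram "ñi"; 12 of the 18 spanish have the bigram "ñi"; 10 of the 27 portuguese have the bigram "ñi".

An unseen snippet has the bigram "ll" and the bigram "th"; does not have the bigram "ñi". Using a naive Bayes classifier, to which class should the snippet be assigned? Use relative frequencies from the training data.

spanish

italian: (66/111) × (27/66) × (48/66) × (6/66) ≈ 0.0160822
spanish: (18/111) × (11/18) × (17/18) × (6/18) ≈ 0.0311979
portuguese: (27/111) × (5/27) × (10/27) × (17/27) ≈ 0.0105043
Highest score → spanish.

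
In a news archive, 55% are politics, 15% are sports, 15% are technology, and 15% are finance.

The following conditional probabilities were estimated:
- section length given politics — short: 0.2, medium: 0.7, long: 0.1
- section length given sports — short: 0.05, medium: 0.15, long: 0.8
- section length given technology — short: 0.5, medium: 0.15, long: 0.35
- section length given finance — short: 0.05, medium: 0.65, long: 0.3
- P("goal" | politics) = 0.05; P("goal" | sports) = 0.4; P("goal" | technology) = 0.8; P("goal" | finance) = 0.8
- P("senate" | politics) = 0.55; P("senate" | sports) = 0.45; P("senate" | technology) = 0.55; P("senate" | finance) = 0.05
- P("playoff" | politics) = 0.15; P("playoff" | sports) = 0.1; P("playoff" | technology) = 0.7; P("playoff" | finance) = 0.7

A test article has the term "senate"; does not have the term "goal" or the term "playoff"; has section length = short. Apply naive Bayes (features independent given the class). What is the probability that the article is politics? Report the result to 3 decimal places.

0.919

politics: 0.55 × 0.2 × (1−0.05) × 0.55 × (1−0.15) = 0.04885375
sports: 0.15 × 0.05 × (1−0.4) × 0.45 × (1−0.1) = 0.0018225
technology: 0.15 × 0.5 × (1−0.8) × 0.55 × (1−0.7) = 0.002475
finance: 0.15 × 0.05 × (1−0.8) × 0.05 × (1−0.7) = 0.0000225
P(politics | x) = 0.04885375 / 0.05317375 ≈ 0.919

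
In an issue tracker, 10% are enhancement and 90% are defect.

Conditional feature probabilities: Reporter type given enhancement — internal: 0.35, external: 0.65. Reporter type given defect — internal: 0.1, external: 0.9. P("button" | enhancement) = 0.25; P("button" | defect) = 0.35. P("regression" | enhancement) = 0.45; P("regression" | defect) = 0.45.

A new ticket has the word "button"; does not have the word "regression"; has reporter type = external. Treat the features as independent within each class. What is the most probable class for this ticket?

enhancement: 0.1 × 0.65 × 0.25 × (1−0.45) = 0.0089375
defect: 0.9 × 0.9 × 0.35 × (1−0.45) = 0.155925
Highest score → defect.

defect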